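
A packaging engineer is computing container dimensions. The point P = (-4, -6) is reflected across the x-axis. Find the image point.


Transformation: reflection
Original point: (-4, -6)
Rule for reflection over the x-axis: (x, y) -> (x, -y)
Apply: (-4, -6) -> (-4, 6)
(-4, 6)


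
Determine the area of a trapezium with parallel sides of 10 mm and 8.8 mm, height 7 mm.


Shape: trapezoid
Parallel sides a = 10 mm, b = 8.8 mm; Height h = 7 mm
Formula: A = (a + b) * h / 2
a + b = 10 + 8.8 = 18.8
A = 18.8 * 7 / 2
A = 131.6 / 2
A = 65.8
65.8 mm^2


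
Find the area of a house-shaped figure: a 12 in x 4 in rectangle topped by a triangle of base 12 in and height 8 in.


Composite shape: rectangle + triangle
Rectangle area = 12 * 4 = 48
Triangle area = 0.5 * 12 * 8 = 48
Total = 48 + 48
Total = 96
96 in^2


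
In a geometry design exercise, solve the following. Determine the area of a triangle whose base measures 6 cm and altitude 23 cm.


Shape: triangle
Base b = 6 cm, Height h = 23 cm
Formula: A = (1/2) * b * h
A = 0.5 * 6 * 23
A = 0.5 * 138
A = 69
69 cm^2


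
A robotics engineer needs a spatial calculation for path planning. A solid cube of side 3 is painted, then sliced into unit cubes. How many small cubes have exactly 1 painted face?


Large cube: 3 x 3 x 3, cut into unit cubes.
n = 3, so n - 2 = 1
Cubes with 1 painted face lie in the interior of each face.
A cube has 6 faces; each contributes (n - 2)^2 = 1 such cubes.
Count = 6 * 1 = 6
6 unit cubes


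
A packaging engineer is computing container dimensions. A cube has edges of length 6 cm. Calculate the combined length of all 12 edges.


Shape: cube
Side s = 6 cm
A cube has 12 edges, all equal.
Formula: total edge length = 12 * s
Total = 12 * 6
Total = 72
72 cm


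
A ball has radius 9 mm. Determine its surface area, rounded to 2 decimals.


Shape: sphere
Radius r = 9 mm
Formula: SA = 4 * pi * r^2
r^2 = 81
SA = 4 * pi * 81
SA = 324 * pi
SA = 1017.88
1017.88 mm^2


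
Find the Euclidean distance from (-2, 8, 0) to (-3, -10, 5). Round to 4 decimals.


3D distance between two points
P1 = (-2, 8, 0), P2 = (-3, -10, 5)
Formula: d = sqrt((x2-x1)^2 + (y2-y1)^2 + (z2-z1)^2)
dx = -3 - -2 = -1
dy = -10 - 8 = -18
dz = 5 - 0 = 5
dx^2 + dy^2 + dz^2 = 1 + 324 + 25 = 350
d = sqrt(350)
d = 18.7083
18.7083 units


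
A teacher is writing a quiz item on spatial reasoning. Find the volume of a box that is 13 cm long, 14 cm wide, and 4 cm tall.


Shape: rectangular prism
l = 13 cm, w = 14 cm, h = 4 cm
Formula: V = l * w * h
V = 13 * 14 * 4
V = 182 * 4
V = 728
728 cm^3


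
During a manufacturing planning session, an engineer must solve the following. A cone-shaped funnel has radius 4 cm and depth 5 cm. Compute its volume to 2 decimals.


Shape: cone
Radius r = 4 cm, Height h = 5 cm
Formula: V = (1/3) * pi * r^2 * h
r^2 = 16
pi * r^2 * h = pi * 16 * 5 = 80 * pi
V = 80 * pi / 3
V = 83.78
83.78 cm^3


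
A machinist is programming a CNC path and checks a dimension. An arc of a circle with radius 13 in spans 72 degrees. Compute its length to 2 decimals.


Shape: circular arc
Radius r = 13 in, Angle = 72 degrees
Formula: L = (angle/360) * 2 * pi * r
2 * pi * r = 26 * pi
L = (72/360) * 26 * pi
L = 5.2 * pi
L = 16.34
16.34 in


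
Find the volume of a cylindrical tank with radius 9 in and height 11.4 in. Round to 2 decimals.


Shape: cylinder
Radius r = 9 in, Height h = 11.4 in
Formula: V = pi * r^2 * h
r^2 = 81
V = pi * 81 * 11.4
V = 923.4 * pi
V = 2900.95
2900.95 in^3


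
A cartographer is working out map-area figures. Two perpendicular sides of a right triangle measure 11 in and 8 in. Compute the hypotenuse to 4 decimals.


Shape: right triangle
Legs a = 11 in, b = 8 in
Formula: c = sqrt(a^2 + b^2)
a^2 = 121, b^2 = 64
a^2 + b^2 = 185
c = sqrt(185)
c = 13.6015
13.6015 in


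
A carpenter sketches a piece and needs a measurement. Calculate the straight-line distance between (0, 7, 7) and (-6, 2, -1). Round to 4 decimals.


3D distance between two points
P1 = (0, 7, 7), P2 = (-6, 2, -1)
Formula: d = sqrt((x2-x1)^2 + (y2-y1)^2 + (z2-z1)^2)
dx = -6 - 0 = -6
dy = 2 - 7 = -5
dz = -1 - 7 = -8
dx^2 + dy^2 + dz^2 = 36 + 25 + 64 = 125
d = sqrt(125)
d = 11.1803
11.1803 units


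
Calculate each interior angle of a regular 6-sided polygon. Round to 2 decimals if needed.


Shape: regular hexagon (6 sides)
Formula: interior angle = (n - 2) * 180 / n
(n - 2) = 4
(n - 2) * 180 = 720
angle = 720 / 6
angle = 120
120 degrees


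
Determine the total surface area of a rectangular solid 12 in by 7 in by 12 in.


Shape: rectangular prism
l = 12 in, w = 7 in, h = 12 in
Formula: SA = 2(lw + lh + wh)
lw = 84, lh = 144, wh = 84
lw + lh + wh = 312
SA = 2 * 312
SA = 624
624 in^2


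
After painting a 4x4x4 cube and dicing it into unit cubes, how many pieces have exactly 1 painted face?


Large cube: 4 x 4 x 4, cut into unit cubes.
n = 4, so n - 2 = 2
Cubes with 1 painted face lie in the interior of each face.
A cube has 6 faces; each contributes (n - 2)^2 = 4 such cubes.
Count = 6 * 4 = 24
24 unit cubes


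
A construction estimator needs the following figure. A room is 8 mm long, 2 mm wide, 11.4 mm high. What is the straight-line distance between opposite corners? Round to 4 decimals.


Shape: rectangular box (space diagonal)
l = 8 mm, w = 2 mm, h = 11.4 mm
Visualize: the diagonal of the base, then a right triangle with that diagonal and the height.
Formula: d = sqrt(l^2 + w^2 + h^2)
l^2 + w^2 + h^2 = 64 + 4 + 129.96 = 197.96
d = sqrt(197.96)
d = 14.0698
14.0698 mm


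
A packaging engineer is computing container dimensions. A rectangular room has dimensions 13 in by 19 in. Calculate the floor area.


Shape: rectangle
Length l = 13 in, Width w = 19 in
Formula: A = l * w
A = 13 * 19
A = 247
247 in^2


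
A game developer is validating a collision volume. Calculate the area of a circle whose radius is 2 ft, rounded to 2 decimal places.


Shape: circle
Radius r = 2 ft
Formula: A = pi * r^2
r^2 = 2^2 = 4
A = pi * 4
A = 12.57
12.57 ft^2


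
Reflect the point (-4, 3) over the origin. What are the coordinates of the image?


Transformation: reflection
Original point: (-4, 3)
Rule for reflection through the origin: (x, y) -> (-x, -y)
Apply: (-4, 3) -> (4, -3)
(4, -3)


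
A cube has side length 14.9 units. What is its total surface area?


Shape: cube
Side s = 14.9 units
A cube has 6 square faces.
Formula: SA = 6 * s^2
s^2 = 222.01
SA = 6 * 222.01
SA = 1332.06
1332.06 units^2


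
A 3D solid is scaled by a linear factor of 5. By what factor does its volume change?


Linear scale factor k = 5
Rule: under a linear scaling by k, volumes scale by k^3.
k^3 = 5 * 5 * 5
k^3 = 25 * 5
k^3 = 125
Volume scales by a factor of 125.
125 (dimensionless)


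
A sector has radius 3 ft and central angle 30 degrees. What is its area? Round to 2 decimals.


Shape: circular sector
Radius r = 3 ft, Angle = 30 degrees
Formula: A = (angle/360) * pi * r^2
r^2 = 9
Fraction of circle = 30/360
A = (30/360) * pi * 9
A = 0.75 * pi
A = 2.36
2.36 ft^2


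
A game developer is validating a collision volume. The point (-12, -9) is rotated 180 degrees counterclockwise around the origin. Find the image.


Transformation: rotation about the origin
Original point: (-12, -9)
Rule for 180 deg: (x, y) -> (-x, -y)
Apply: (-12, -9) -> (12, 9)
(12, 9)


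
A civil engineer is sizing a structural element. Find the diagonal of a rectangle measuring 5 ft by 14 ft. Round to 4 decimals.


Shape: rectangle (diagonal via Pythagoras)
Sides: 5 ft and 14 ft
Formula: d = sqrt(l^2 + w^2)
l^2 = 25, w^2 = 196
l^2 + w^2 = 221
d = sqrt(221)
d = 14.8661
14.8661 ft


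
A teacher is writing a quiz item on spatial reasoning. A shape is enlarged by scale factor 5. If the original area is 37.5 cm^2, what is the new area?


Linear scale factor k = 5
Original area = 37.5 cm^2
Rule: under a linear scaling by k, areas scale by k^2.
k^2 = 5^2 = 25
New area = 37.5 * 25
New area = 937.5
937.5 cm^2


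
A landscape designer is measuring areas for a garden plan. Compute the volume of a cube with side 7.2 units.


Shape: cube
Side s = 7.2 units
Formula: V = s^3
V = 7.2 * 7.2 * 7.2
V = 51.84 * 7.2
V = 373.248
373.248 units^3


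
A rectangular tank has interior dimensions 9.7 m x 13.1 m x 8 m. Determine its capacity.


Shape: rectangular prism
l = 9.7 m, w = 13.1 m, h = 8 m
Formula: V = l * w * h
V = 9.7 * 13.1 * 8
V = 127.07 * 8
V = 1016.56
1016.56 m^3


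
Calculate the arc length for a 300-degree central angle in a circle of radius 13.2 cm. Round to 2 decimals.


Shape: circular arc
Radius r = 13.2 cm, Angle = 300 degrees
Formula: L = (angle/360) * 2 * pi * r
2 * pi * r = 26.4 * pi
L = (300/360) * 26.4 * pi
L = 22 * pi
L = 69.12
69.12 cm


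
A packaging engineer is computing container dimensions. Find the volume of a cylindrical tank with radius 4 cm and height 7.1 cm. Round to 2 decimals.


Shape: cylinder
Radius r = 4 cm, Height h = 7.1 cm
Formula: V = pi * r^2 * h
r^2 = 16
V = pi * 16 * 7.1
V = 113.6 * pi
V = 356.88
356.88 cm^3


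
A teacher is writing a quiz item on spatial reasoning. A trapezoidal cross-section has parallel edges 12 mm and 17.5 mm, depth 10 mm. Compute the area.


Shape: trapezoid
Parallel sides a = 12 mm, b = 17.5 mm; Height h = 10 mm
Formula: A = (a + b) * h / 2
a + b = 12 + 17.5 = 29.5
A = 29.5 * 10 / 2
A = 295 / 2
A = 147.5
147.5 mm^2


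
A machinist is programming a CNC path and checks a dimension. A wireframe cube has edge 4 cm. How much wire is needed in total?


Shape: cube
Side s = 4 cm
A cube has 12 edges, all equal.
Formula: total edge length = 12 * s
Total = 12 * 4
Total = 48
48 cm


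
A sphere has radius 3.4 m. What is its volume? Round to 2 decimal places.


Shape: sphere
Radius r = 3.4 m
Formula: V = (4/3) * pi * r^3
r^3 = 39.304
(4/3) * 39.304 = 52.405333
V = 52.405333 * pi
V = 164.64
164.64 m^3


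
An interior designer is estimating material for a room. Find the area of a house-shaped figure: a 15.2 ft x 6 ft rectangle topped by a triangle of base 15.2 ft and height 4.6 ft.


Composite shape: rectangle + triangle
Rectangle area = 15.2 * 6 = 91.2
Triangle area = 0.5 * 15.2 * 4.6 = 34.96
Total = 91.2 + 34.96
Total = 126.16
126.16 ft^2


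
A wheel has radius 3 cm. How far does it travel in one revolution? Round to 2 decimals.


Shape: circle
Radius r = 3 cm
Formula: C = 2 * pi * r
C = 2 * pi * 3
C = 6 * pi
C = 18.85
18.85 cm


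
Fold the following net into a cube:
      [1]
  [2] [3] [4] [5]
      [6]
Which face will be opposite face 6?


Net: cross layout. Take square 3 as the base (bottom).
Fold the four squares in the horizontal row up around 3: 2 -> left, 4 -> right, 5 wraps to the top.
Fold 1 and 6 up from 3: 1 -> back, 6 -> front.
Opposite pairs are therefore: (1, 6), (2, 4), (3, 5).
Face 6 is opposite face 1.
face 1


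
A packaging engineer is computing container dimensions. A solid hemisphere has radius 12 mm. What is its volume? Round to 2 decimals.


Shape: hemisphere (half of a sphere)
Radius r = 12 mm
Formula: V = (1/2) * (4/3) * pi * r^3 = (2/3) * pi * r^3
r^3 = 1728
(2/3) * 1728 = 1152
V = 1152 * pi
V = 3619.11
3619.11 mm^3


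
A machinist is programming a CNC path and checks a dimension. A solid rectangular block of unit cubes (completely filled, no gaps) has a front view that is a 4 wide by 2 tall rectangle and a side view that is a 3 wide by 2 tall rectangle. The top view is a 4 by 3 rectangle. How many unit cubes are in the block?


Orthographic views of a solid rectangular block:
Front view 4 x 2 -> length = 4, height = 2
Side view 3 x 2 -> width = 3, height = 2 (consistent)
Top view 4 x 3 -> confirms length = 4, width = 3
The block is 4 x 3 x 2.
Total unit cubes = 4 * 3 * 2 = 24
24 unit cubes


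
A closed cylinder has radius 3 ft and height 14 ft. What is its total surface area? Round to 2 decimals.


Shape: closed cylinder
Radius r = 3 ft, Height h = 14 ft
Formula: SA = 2*pi*r^2 + 2*pi*r*h = 2*pi*r*(r + h)
r + h = 17
2 * r * (r + h) = 2 * 3 * 17 = 102
SA = 102 * pi
SA = 320.44
320.44 ft^2


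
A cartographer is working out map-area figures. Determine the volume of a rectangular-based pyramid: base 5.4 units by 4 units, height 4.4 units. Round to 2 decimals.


Shape: rectangular pyramid
Base: 5.4 units x 4 units, Height h = 4.4 units
Formula: V = (1/3) * base_area * h
base_area = 5.4 * 4 = 21.6
base_area * h = 21.6 * 4.4 = 95.04
V = 95.04 / 3
V = 31.68
31.68 units^3


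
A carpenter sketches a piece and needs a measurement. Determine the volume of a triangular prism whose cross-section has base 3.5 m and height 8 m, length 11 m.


Shape: triangular prism
Triangle base = 3.5 m, triangle height = 8 m, prism length L = 11 m
Formula: V = (1/2 * b * h_tri) * L
Cross-section area = 0.5 * 3.5 * 8 = 14
V = 14 * 11
V = 154
154 m^3


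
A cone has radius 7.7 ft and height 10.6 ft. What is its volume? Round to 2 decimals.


Shape: cone
Radius r = 7.7 ft, Height h = 10.6 ft
Formula: V = (1/3) * pi * r^2 * h
r^2 = 59.29
pi * r^2 * h = pi * 59.29 * 10.6 = 628.474 * pi
V = 628.474 * pi / 3
V = 658.14
658.14 ft^3


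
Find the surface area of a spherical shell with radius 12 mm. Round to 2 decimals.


Shape: sphere
Radius r = 12 mm
Formula: SA = 4 * pi * r^2
r^2 = 144
SA = 4 * pi * 144
SA = 576 * pi
SA = 1809.56
1809.56 mm^2


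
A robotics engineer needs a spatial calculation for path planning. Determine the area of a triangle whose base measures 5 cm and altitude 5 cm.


Shape: triangle
Base b = 5 cm, Height h = 5 cm
Formula: A = (1/2) * b * h
A = 0.5 * 5 * 5
A = 0.5 * 25
A = 12.5
12.5 cm^2


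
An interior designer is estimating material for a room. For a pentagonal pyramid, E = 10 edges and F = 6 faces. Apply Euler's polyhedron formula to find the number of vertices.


Polyhedron: pentagonal pyramid
Euler's formula for convex polyhedra: V - E + F = 2
Given: E = 10 edges and F = 6 faces
Solve for V:
V = 2 + E - F = 2 + 10 - 6 = 6
6 vertices


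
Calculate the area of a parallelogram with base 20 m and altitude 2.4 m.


Shape: parallelogram
Base b = 20 m, Height h = 2.4 m
Formula: A = b * h
A = 20 * 2.4
A = 48
48 m^2


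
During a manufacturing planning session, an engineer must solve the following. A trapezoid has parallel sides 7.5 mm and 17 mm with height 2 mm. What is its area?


Shape: trapezoid
Parallel sides a = 7.5 mm, b = 17 mm; Height h = 2 mm
Formula: A = (a + b) * h / 2
a + b = 7.5 + 17 = 24.5
A = 24.5 * 2 / 2
A = 49 / 2
A = 24.5
24.5 mm^2


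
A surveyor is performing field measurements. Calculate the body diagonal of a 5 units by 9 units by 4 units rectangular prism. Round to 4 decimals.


Shape: rectangular box (space diagonal)
l = 5 units, w = 9 units, h = 4 units
Visualize: the diagonal of the base, then a right triangle with that diagonal and the height.
Formula: d = sqrt(l^2 + w^2 + h^2)
l^2 + w^2 + h^2 = 25 + 81 + 16 = 122
d = sqrt(122)
d = 11.0454
11.0454 units


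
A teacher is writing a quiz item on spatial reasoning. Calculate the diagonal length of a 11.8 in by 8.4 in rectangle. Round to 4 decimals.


Shape: rectangle (diagonal via Pythagoras)
Sides: 11.8 in and 8.4 in
Formula: d = sqrt(l^2 + w^2)
l^2 = 139.24, w^2 = 70.56
l^2 + w^2 = 209.8
d = sqrt(209.8)
d = 14.4845
14.4845 in


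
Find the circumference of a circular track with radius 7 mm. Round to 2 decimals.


Shape: circle
Radius r = 7 mm
Formula: C = 2 * pi * r
C = 2 * pi * 7
C = 14 * pi
C = 43.98
43.98 mm


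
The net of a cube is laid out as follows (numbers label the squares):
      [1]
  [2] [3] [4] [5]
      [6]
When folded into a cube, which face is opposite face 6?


Net: cross layout. Take square 3 as the base (bottom).
Fold the four squares in the horizontal row up around 3: 2 -> left, 4 -> right, 5 wraps to the top.
Fold 1 and 6 up from 3: 1 -> back, 6 -> front.
Opposite pairs are therefore: (1, 6), (2, 4), (3, 5).
Face 6 is opposite face 1.
face 1


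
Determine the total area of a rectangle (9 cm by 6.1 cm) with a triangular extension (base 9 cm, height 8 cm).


Composite shape: rectangle + triangle
Rectangle area = 9 * 6.1 = 54.9
Triangle area = 0.5 * 9 * 8 = 36
Total = 54.9 + 36
Total = 90.9
90.9 cm^2


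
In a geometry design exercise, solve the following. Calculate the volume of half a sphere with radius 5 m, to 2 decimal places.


Shape: hemisphere (half of a sphere)
Radius r = 5 m
Formula: V = (1/2) * (4/3) * pi * r^3 = (2/3) * pi * r^3
r^3 = 125
(2/3) * 125 = 83.333333
V = 83.333333 * pi
V = 261.8
261.8 m^3


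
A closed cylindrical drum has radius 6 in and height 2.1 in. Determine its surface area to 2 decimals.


Shape: closed cylinder
Radius r = 6 in, Height h = 2.1 in
Formula: SA = 2*pi*r^2 + 2*pi*r*h = 2*pi*r*(r + h)
r + h = 8.1
2 * r * (r + h) = 2 * 6 * 8.1 = 97.2
SA = 97.2 * pi
SA = 305.36
305.36 in^2


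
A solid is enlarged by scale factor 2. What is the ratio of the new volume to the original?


Linear scale factor k = 2
Rule: under a linear scaling by k, volumes scale by k^3.
k^3 = 2 * 2 * 2
k^3 = 4 * 2
k^3 = 8
Volume scales by a factor of 8.
8 (dimensionless)


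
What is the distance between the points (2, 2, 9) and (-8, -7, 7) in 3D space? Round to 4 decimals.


3D distance between two points
P1 = (2, 2, 9), P2 = (-8, -7, 7)
Formula: d = sqrt((x2-x1)^2 + (y2-y1)^2 + (z2-z1)^2)
dx = -8 - 2 = -10
dy = -7 - 2 = -9
dz = 7 - 9 = -2
dx^2 + dy^2 + dz^2 = 100 + 81 + 4 = 185
d = sqrt(185)
d = 13.6015
13.6015 units


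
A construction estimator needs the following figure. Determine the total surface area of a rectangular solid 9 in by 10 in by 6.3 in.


Shape: rectangular prism
l = 9 in, w = 10 in, h = 6.3 in
Formula: SA = 2(lw + lh + wh)
lw = 90, lh = 56.7, wh = 63
lw + lh + wh = 209.7
SA = 2 * 209.7
SA = 419.4
419.4 in^2


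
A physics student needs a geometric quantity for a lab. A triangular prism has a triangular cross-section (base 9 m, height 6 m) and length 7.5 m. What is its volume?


Shape: triangular prism
Triangle base = 9 m, triangle height = 6 m, prism length L = 7.5 m
Formula: V = (1/2 * b * h_tri) * L
Cross-section area = 0.5 * 9 * 6 = 27
V = 27 * 7.5
V = 202.5
202.5 m^3


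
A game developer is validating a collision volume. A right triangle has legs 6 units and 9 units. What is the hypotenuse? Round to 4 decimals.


Shape: right triangle
Legs a = 6 units, b = 9 units
Formula: c = sqrt(a^2 + b^2)
a^2 = 36, b^2 = 81
a^2 + b^2 = 117
c = sqrt(117)
c = 10.8167
10.8167 units


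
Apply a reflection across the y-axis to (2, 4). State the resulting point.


Transformation: reflection
Original point: (2, 4)
Rule for reflection over the y-axis: (x, y) -> (-x, y)
Apply: (2, 4) -> (-2, 4)
(-2, 4)


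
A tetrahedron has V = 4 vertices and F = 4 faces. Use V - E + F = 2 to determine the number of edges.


Polyhedron: tetrahedron
Euler's formula for convex polyhedra: V - E + F = 2
Given: V = 4 vertices and F = 4 faces
Solve for E:
E = V + F - 2 = 4 + 4 - 2 = 6
6 edges


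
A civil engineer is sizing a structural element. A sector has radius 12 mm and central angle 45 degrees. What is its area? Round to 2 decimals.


Shape: circular sector
Radius r = 12 mm, Angle = 45 degrees
Formula: A = (angle/360) * pi * r^2
r^2 = 144
Fraction of circle = 45/360
A = (45/360) * pi * 144
A = 18 * pi
A = 56.55
56.55 mm^2


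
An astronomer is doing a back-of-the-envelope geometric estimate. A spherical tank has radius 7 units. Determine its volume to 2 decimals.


Shape: sphere
Radius r = 7 units
Formula: V = (4/3) * pi * r^3
r^3 = 343
(4/3) * 343 = 457.333333
V = 457.333333 * pi
V = 1436.76
1436.76 units^3


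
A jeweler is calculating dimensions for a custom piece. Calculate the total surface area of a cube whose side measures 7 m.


Shape: cube
Side s = 7 m
A cube has 6 square faces.
Formula: SA = 6 * s^2
s^2 = 49
SA = 6 * 49
SA = 294
294 m^2


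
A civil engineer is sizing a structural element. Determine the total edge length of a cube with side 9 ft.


Shape: cube
Side s = 9 ft
A cube has 12 edges, all equal.
Formula: total edge length = 12 * s
Total = 12 * 9
Total = 108
108 ft


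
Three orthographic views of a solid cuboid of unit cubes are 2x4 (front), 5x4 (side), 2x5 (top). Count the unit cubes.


Orthographic views of a solid rectangular block:
Front view 2 x 4 -> length = 2, height = 4
Side view 5 x 4 -> width = 5, height = 4 (consistent)
Top view 2 x 5 -> confirms length = 2, width = 5
The block is 2 x 5 x 4.
Total unit cubes = 2 * 5 * 4 = 40
40 unit cubes


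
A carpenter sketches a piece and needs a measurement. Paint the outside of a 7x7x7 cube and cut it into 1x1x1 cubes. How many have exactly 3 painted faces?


Large cube: 7 x 7 x 7, cut into unit cubes.
Cubes with 3 painted faces are at the corners. A cube always has 8 corners.
Count = 8
8 unit cubes


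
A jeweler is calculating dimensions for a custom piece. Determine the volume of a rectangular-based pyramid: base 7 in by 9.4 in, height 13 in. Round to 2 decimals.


Shape: rectangular pyramid
Base: 7 in x 9.4 in, Height h = 13 in
Formula: V = (1/3) * base_area * h
base_area = 7 * 9.4 = 65.8
base_area * h = 65.8 * 13 = 855.4
V = 855.4 / 3
V = 285.13
285.13 in^3


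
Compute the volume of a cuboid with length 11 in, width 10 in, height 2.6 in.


Shape: rectangular prism
l = 11 in, w = 10 in, h = 2.6 in
Formula: V = l * w * h
V = 11 * 10 * 2.6
V = 110 * 2.6
V = 286
286 in^3


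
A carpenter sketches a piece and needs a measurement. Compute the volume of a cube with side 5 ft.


Shape: cube
Side s = 5 ft
Formula: V = s^3
V = 5 * 5 * 5
V = 25 * 5
V = 125
125 ft^3


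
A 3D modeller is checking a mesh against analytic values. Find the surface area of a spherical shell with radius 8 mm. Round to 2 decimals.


Shape: sphere
Radius r = 8 mm
Formula: SA = 4 * pi * r^2
r^2 = 64
SA = 4 * pi * 64
SA = 256 * pi
SA = 804.25
804.25 mm^2


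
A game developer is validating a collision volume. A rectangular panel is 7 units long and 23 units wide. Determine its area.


Shape: rectangle
Length l = 7 units, Width w = 23 units
Formula: A = l * w
A = 7 * 23
A = 161
161 units^2


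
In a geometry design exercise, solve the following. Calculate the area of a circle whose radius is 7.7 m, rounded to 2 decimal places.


Shape: circle
Radius r = 7.7 m
Formula: A = pi * r^2
r^2 = 7.7^2 = 59.29
A = pi * 59.29
A = 186.27
186.27 m^2


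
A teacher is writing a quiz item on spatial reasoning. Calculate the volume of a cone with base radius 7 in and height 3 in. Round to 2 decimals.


Shape: cone
Radius r = 7 in, Height h = 3 in
Formula: V = (1/3) * pi * r^2 * h
r^2 = 49
pi * r^2 * h = pi * 49 * 3 = 147 * pi
V = 147 * pi / 3
V = 153.94
153.94 in^3


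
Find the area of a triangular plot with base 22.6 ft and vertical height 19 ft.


Shape: triangle
Base b = 22.6 ft, Height h = 19 ft
Formula: A = (1/2) * b * h
A = 0.5 * 22.6 * 19
A = 0.5 * 429.4
A = 214.7
214.7 ft^2


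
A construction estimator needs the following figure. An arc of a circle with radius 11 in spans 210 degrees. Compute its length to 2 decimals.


Shape: circular arc
Radius r = 11 in, Angle = 210 degrees
Formula: L = (angle/360) * 2 * pi * r
2 * pi * r = 22 * pi
L = (210/360) * 22 * pi
L = 12.833333 * pi
L = 40.32
40.32 in


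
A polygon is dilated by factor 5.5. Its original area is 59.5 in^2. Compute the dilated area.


Linear scale factor k = 5.5
Original area = 59.5 in^2
Rule: under a linear scaling by k, areas scale by k^2.
k^2 = 5.5^2 = 30.25
New area = 59.5 * 30.25
New area = 1799.875
1799.875 in^2


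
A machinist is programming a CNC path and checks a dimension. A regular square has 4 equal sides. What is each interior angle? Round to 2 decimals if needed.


Shape: regular square (4 sides)
Formula: interior angle = (n - 2) * 180 / n
(n - 2) = 2
(n - 2) * 180 = 360
angle = 360 / 4
angle = 90
90 degrees


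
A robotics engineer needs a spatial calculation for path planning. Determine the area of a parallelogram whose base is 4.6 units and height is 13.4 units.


Shape: parallelogram
Base b = 4.6 units, Height h = 13.4 units
Formula: A = b * h
A = 4.6 * 13.4
A = 61.64
61.64 units^2


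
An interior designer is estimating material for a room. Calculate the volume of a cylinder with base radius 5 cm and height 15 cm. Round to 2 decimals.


Shape: cylinder
Radius r = 5 cm, Height h = 15 cm
Formula: V = pi * r^2 * h
r^2 = 25
V = pi * 25 * 15
V = 375 * pi
V = 1178.1
1178.1 cm^3


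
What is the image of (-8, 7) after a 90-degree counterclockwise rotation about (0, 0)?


Transformation: rotation about the origin
Original point: (-8, 7)
Rule for 90 deg counterclockwise: (x, y) -> (-y, x)
Apply: (-8, 7) -> (-7, -8)
(-7, -8)


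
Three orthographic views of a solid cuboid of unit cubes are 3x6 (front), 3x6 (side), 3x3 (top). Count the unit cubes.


Orthographic views of a solid rectangular block:
Front view 3 x 6 -> length = 3, height = 6
Side view 3 x 6 -> width = 3, height = 6 (consistent)
Top view 3 x 3 -> confirms length = 3, width = 3
The block is 3 x 3 x 6.
Total unit cubes = 3 * 3 * 6 = 54
54 unit cubes


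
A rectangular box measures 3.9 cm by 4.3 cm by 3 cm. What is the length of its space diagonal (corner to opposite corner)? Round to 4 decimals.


Shape: rectangular box (space diagonal)
l = 3.9 cm, w = 4.3 cm, h = 3 cm
Visualize: the diagonal of the base, then a right triangle with that diagonal and the height.
Formula: d = sqrt(l^2 + w^2 + h^2)
l^2 + w^2 + h^2 = 15.21 + 18.49 + 9 = 42.7
d = sqrt(42.7)
d = 6.5345
6.5345 cm


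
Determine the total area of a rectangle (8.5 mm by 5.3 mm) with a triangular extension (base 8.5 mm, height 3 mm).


Composite shape: rectangle + triangle
Rectangle area = 8.5 * 5.3 = 45.05
Triangle area = 0.5 * 8.5 * 3 = 12.75
Total = 45.05 + 12.75
Total = 57.8
57.8 mm^2


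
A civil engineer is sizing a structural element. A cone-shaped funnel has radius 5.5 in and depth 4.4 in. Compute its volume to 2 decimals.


Shape: cone
Radius r = 5.5 in, Height h = 4.4 in
Formula: V = (1/3) * pi * r^2 * h
r^2 = 30.25
pi * r^2 * h = pi * 30.25 * 4.4 = 133.1 * pi
V = 133.1 * pi / 3
V = 139.38
139.38 in^3


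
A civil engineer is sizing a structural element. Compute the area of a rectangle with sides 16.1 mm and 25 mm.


Shape: rectangle
Length l = 16.1 mm, Width w = 25 mm
Formula: A = l * w
A = 16.1 * 25
A = 402.5
402.5 mm^2


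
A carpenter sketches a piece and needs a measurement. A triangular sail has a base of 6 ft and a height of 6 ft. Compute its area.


Shape: triangle
Base b = 6 ft, Height h = 6 ft
Formula: A = (1/2) * b * h
A = 0.5 * 6 * 6
A = 0.5 * 36
A = 18
18 ft^2


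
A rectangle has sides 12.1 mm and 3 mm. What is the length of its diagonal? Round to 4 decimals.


Shape: rectangle (diagonal via Pythagoras)
Sides: 12.1 mm and 3 mm
Formula: d = sqrt(l^2 + w^2)
l^2 = 146.41, w^2 = 9
l^2 + w^2 = 155.41
d = sqrt(155.41)
d = 12.4664
12.4664 mm


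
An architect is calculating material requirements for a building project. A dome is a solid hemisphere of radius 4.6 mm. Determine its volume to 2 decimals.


Shape: hemisphere (half of a sphere)
Radius r = 4.6 mm
Formula: V = (1/2) * (4/3) * pi * r^3 = (2/3) * pi * r^3
r^3 = 97.336
(2/3) * 97.336 = 64.890667
V = 64.890667 * pi
V = 203.86
203.86 mm^3


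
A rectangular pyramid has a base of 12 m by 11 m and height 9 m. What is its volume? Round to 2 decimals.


Shape: rectangular pyramid
Base: 12 m x 11 m, Height h = 9 m
Formula: V = (1/3) * base_area * h
base_area = 12 * 11 = 132
base_area * h = 132 * 9 = 1188
V = 1188 / 3
V = 396
396 m^3


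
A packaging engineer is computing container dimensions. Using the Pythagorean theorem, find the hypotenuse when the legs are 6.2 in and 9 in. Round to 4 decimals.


Shape: right triangle
Legs a = 6.2 in, b = 9 in
Formula: c = sqrt(a^2 + b^2)
a^2 = 38.44, b^2 = 81
a^2 + b^2 = 119.44
c = sqrt(119.44)
c = 10.9289
10.9289 in


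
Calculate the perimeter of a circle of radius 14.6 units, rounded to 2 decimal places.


Shape: circle
Radius r = 14.6 units
Formula: C = 2 * pi * r
C = 2 * pi * 14.6
C = 29.2 * pi
C = 91.73
91.73 units


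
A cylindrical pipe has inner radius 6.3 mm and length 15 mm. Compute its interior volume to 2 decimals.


Shape: cylinder
Radius r = 6.3 mm, Height h = 15 mm
Formula: V = pi * r^2 * h
r^2 = 39.69
V = pi * 39.69 * 15
V = 595.35 * pi
V = 1870.35
1870.35 mm^3


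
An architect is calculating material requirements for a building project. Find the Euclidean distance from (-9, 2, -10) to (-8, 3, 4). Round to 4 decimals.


3D distance between two points
P1 = (-9, 2, -10), P2 = (-8, 3, 4)
Formula: d = sqrt((x2-x1)^2 + (y2-y1)^2 + (z2-z1)^2)
dx = -8 - -9 = 1
dy = 3 - 2 = 1
dz = 4 - -10 = 14
dx^2 + dy^2 + dz^2 = 1 + 1 + 196 = 198
d = sqrt(198)
d = 14.0712
14.0712 units


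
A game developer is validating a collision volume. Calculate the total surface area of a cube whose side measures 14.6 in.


Shape: cube
Side s = 14.6 in
A cube has 6 square faces.
Formula: SA = 6 * s^2
s^2 = 213.16
SA = 6 * 213.16
SA = 1278.96
1278.96 in^2


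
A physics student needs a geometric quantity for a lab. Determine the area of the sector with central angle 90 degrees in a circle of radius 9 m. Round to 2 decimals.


Shape: circular sector
Radius r = 9 m, Angle = 90 degrees
Formula: A = (angle/360) * pi * r^2
r^2 = 81
Fraction of circle = 90/360
A = (90/360) * pi * 81
A = 20.25 * pi
A = 63.62
63.62 m^2


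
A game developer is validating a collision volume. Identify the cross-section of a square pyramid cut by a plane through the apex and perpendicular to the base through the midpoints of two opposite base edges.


Solid: square pyramid
Cutting plane: through the apex and perpendicular to the base through the midpoints of two opposite base edges
Visualize the intersection of the plane with the solid's surface.
The boundary of the cut region is a isosceles triangle.
isosceles triangle


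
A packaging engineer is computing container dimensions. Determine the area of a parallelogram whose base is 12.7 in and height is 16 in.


Shape: parallelogram
Base b = 12.7 in, Height h = 16 in
Formula: A = b * h
A = 12.7 * 16
A = 203.2
203.2 in^2


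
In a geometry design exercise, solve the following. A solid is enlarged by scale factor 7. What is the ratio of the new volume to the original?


Linear scale factor k = 7
Rule: under a linear scaling by k, volumes scale by k^3.
k^3 = 7 * 7 * 7
k^3 = 49 * 7
k^3 = 343
Volume scales by a factor of 343.
343 (dimensionless)


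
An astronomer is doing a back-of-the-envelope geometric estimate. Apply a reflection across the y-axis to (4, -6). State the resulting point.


Transformation: reflection
Original point: (4, -6)
Rule for reflection over the y-axis: (x, y) -> (-x, y)
Apply: (4, -6) -> (-4, -6)
(-4, -6)


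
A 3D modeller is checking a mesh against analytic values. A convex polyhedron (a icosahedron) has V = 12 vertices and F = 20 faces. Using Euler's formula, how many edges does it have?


Polyhedron: icosahedron
Euler's formula for convex polyhedra: V - E + F = 2
Given: V = 12 vertices and F = 20 faces
Solve for E:
E = V + F - 2 = 12 + 20 - 2 = 30
30 edges


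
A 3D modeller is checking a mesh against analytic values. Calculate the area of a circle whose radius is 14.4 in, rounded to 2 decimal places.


Shape: circle
Radius r = 14.4 in
Formula: A = pi * r^2
r^2 = 14.4^2 = 207.36
A = pi * 207.36
A = 651.44
651.44 in^2


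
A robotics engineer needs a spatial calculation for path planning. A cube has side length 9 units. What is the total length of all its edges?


Shape: cube
Side s = 9 units
A cube has 12 edges, all equal.
Formula: total edge length = 12 * s
Total = 12 * 9
Total = 108
108 units


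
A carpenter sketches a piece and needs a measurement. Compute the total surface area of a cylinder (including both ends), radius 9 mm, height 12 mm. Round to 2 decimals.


Shape: closed cylinder
Radius r = 9 mm, Height h = 12 mm
Formula: SA = 2*pi*r^2 + 2*pi*r*h = 2*pi*r*(r + h)
r + h = 21
2 * r * (r + h) = 2 * 9 * 21 = 378
SA = 378 * pi
SA = 1187.52
1187.52 mm^2


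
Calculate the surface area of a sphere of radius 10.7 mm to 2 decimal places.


Shape: sphere
Radius r = 10.7 mm
Formula: SA = 4 * pi * r^2
r^2 = 114.49
SA = 4 * pi * 114.49
SA = 457.96 * pi
SA = 1438.72
1438.72 mm^2


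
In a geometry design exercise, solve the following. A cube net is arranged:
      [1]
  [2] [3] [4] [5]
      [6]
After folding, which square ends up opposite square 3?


Net: cross layout. Take square 3 as the base (bottom).
Fold the four squares in the horizontal row up around 3: 2 -> left, 4 -> right, 5 wraps to the top.
Fold 1 and 6 up from 3: 1 -> back, 6 -> front.
Opposite pairs are therefore: (1, 6), (2, 4), (3, 5).
Face 3 is opposite face 5.
face 5


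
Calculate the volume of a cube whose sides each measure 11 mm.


Shape: cube
Side s = 11 mm
Formula: V = s^3
V = 11 * 11 * 11
V = 121 * 11
V = 1331
1331 mm^3


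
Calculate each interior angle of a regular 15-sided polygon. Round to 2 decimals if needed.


Shape: regular pentadecagon (15 sides)
Formula: interior angle = (n - 2) * 180 / n
(n - 2) = 13
(n - 2) * 180 = 2340
angle = 2340 / 15
angle = 156
156 degrees


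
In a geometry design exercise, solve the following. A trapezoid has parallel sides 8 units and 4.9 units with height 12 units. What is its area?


Shape: trapezoid
Parallel sides a = 8 units, b = 4.9 units; Height h = 12 units
Formula: A = (a + b) * h / 2
a + b = 8 + 4.9 = 12.9
A = 12.9 * 12 / 2
A = 154.8 / 2
A = 77.4
77.4 units^2


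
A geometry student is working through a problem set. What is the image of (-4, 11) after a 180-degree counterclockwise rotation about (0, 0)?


Transformation: rotation about the origin
Original point: (-4, 11)
Rule for 180 deg: (x, y) -> (-x, -y)
Apply: (-4, 11) -> (4, -11)
(4, -11)


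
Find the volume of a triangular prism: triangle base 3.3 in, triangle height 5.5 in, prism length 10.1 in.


Shape: triangular prism
Triangle base = 3.3 in, triangle height = 5.5 in, prism length L = 10.1 in
Formula: V = (1/2 * b * h_tri) * L
Cross-section area = 0.5 * 3.3 * 5.5 = 9.075
V = 9.075 * 10.1
V = 91.6575
91.6575 in^3


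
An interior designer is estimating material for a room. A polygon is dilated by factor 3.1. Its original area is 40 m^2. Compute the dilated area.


Linear scale factor k = 3.1
Original area = 40 m^2
Rule: under a linear scaling by k, areas scale by k^2.
k^2 = 3.1^2 = 9.61
New area = 40 * 9.61
New area = 384.4
384.4 m^2


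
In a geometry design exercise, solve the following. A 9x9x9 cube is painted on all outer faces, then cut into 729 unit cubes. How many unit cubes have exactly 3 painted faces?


Large cube: 9 x 9 x 9, cut into unit cubes.
Cubes with 3 painted faces are at the corners. A cube always has 8 corners.
Count = 8
8 unit cubes


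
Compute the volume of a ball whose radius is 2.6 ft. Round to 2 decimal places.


Shape: sphere
Radius r = 2.6 ft
Formula: V = (4/3) * pi * r^3
r^3 = 17.576
(4/3) * 17.576 = 23.434667
V = 23.434667 * pi
V = 73.62
73.62 ft^3


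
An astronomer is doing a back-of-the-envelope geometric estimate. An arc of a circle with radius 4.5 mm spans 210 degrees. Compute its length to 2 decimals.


Shape: circular arc
Radius r = 4.5 mm, Angle = 210 degrees
Formula: L = (angle/360) * 2 * pi * r
2 * pi * r = 9 * pi
L = (210/360) * 9 * pi
L = 5.25 * pi
L = 16.49
16.49 mm


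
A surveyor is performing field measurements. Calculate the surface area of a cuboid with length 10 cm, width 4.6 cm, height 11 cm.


Shape: rectangular prism
l = 10 cm, w = 4.6 cm, h = 11 cm
Formula: SA = 2(lw + lh + wh)
lw = 46, lh = 110, wh = 50.6
lw + lh + wh = 206.6
SA = 2 * 206.6
SA = 413.2
413.2 cm^2


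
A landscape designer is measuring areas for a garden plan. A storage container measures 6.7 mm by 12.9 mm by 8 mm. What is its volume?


Shape: rectangular prism
l = 6.7 mm, w = 12.9 mm, h = 8 mm
Formula: V = l * w * h
V = 6.7 * 12.9 * 8
V = 86.43 * 8
V = 691.44
691.44 mm^3


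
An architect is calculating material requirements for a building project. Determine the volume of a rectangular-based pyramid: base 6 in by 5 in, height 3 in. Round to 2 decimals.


Shape: rectangular pyramid
Base: 6 in x 5 in, Height h = 3 in
Formula: V = (1/3) * base_area * h
base_area = 6 * 5 = 30
base_area * h = 30 * 3 = 90
V = 90 / 3
V = 30
30 in^3


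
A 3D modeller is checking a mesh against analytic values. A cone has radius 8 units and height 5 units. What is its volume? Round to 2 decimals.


Shape: cone
Radius r = 8 units, Height h = 5 units
Formula: V = (1/3) * pi * r^2 * h
r^2 = 64
pi * r^2 * h = pi * 64 * 5 = 320 * pi
V = 320 * pi / 3
V = 335.1
335.1 units^3


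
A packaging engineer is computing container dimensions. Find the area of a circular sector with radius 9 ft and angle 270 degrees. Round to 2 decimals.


Shape: circular sector
Radius r = 9 ft, Angle = 270 degrees
Formula: A = (angle/360) * pi * r^2
r^2 = 81
Fraction of circle = 270/360
A = (270/360) * pi * 81
A = 60.75 * pi
A = 190.85
190.85 ft^2


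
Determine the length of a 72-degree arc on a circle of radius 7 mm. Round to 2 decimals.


Shape: circular arc
Radius r = 7 mm, Angle = 72 degrees
Formula: L = (angle/360) * 2 * pi * r
2 * pi * r = 14 * pi
L = (72/360) * 14 * pi
L = 2.8 * pi
L = 8.8
8.8 mm


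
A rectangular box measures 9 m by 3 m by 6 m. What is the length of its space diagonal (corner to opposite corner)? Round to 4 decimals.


Shape: rectangular box (space diagonal)
l = 9 m, w = 3 m, h = 6 m
Visualize: the diagonal of the base, then a right triangle with that diagonal and the height.
Formula: d = sqrt(l^2 + w^2 + h^2)
l^2 + w^2 + h^2 = 81 + 9 + 36 = 126
d = sqrt(126)
d = 11.225
11.225 m


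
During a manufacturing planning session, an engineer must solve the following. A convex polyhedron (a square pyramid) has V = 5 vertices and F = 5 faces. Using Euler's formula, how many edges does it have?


Polyhedron: square pyramid
Euler's formula for convex polyhedra: V - E + F = 2
Given: V = 5 vertices and F = 5 faces
Solve for E:
E = V + F - 2 = 5 + 5 - 2 = 8
8 edges


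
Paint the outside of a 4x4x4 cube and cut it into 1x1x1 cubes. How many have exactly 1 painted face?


Large cube: 4 x 4 x 4, cut into unit cubes.
n = 4, so n - 2 = 2
Cubes with 1 painted face lie in the interior of each face.
A cube has 6 faces; each contributes (n - 2)^2 = 4 such cubes.
Count = 6 * 4 = 24
24 unit cubes


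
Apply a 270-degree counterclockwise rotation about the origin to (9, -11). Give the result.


Transformation: rotation about the origin
Original point: (9, -11)
Rule for 270 deg counterclockwise: (x, y) -> (y, -x)
Apply: (9, -11) -> (-11, -9)
(-11, -9)


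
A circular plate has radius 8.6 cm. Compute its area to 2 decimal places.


Shape: circle
Radius r = 8.6 cm
Formula: A = pi * r^2
r^2 = 8.6^2 = 73.96
A = pi * 73.96
A = 232.35
232.35 cm^2


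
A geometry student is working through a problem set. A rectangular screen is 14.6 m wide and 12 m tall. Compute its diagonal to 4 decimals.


Shape: rectangle (diagonal via Pythagoras)
Sides: 14.6 m and 12 m
Formula: d = sqrt(l^2 + w^2)
l^2 = 213.16, w^2 = 144
l^2 + w^2 = 357.16
d = sqrt(357.16)
d = 18.8987
18.8987 m


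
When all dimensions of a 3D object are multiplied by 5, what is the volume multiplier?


Linear scale factor k = 5
Rule: under a linear scaling by k, volumes scale by k^3.
k^3 = 5 * 5 * 5
k^3 = 25 * 5
k^3 = 125
Volume scales by a factor of 125.
125 (dimensionless)


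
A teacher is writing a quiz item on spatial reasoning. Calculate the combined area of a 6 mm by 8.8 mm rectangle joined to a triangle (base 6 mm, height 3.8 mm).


Composite shape: rectangle + triangle
Rectangle area = 6 * 8.8 = 52.8
Triangle area = 0.5 * 6 * 3.8 = 11.4
Total = 52.8 + 11.4
Total = 64.2
64.2 mm^2
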